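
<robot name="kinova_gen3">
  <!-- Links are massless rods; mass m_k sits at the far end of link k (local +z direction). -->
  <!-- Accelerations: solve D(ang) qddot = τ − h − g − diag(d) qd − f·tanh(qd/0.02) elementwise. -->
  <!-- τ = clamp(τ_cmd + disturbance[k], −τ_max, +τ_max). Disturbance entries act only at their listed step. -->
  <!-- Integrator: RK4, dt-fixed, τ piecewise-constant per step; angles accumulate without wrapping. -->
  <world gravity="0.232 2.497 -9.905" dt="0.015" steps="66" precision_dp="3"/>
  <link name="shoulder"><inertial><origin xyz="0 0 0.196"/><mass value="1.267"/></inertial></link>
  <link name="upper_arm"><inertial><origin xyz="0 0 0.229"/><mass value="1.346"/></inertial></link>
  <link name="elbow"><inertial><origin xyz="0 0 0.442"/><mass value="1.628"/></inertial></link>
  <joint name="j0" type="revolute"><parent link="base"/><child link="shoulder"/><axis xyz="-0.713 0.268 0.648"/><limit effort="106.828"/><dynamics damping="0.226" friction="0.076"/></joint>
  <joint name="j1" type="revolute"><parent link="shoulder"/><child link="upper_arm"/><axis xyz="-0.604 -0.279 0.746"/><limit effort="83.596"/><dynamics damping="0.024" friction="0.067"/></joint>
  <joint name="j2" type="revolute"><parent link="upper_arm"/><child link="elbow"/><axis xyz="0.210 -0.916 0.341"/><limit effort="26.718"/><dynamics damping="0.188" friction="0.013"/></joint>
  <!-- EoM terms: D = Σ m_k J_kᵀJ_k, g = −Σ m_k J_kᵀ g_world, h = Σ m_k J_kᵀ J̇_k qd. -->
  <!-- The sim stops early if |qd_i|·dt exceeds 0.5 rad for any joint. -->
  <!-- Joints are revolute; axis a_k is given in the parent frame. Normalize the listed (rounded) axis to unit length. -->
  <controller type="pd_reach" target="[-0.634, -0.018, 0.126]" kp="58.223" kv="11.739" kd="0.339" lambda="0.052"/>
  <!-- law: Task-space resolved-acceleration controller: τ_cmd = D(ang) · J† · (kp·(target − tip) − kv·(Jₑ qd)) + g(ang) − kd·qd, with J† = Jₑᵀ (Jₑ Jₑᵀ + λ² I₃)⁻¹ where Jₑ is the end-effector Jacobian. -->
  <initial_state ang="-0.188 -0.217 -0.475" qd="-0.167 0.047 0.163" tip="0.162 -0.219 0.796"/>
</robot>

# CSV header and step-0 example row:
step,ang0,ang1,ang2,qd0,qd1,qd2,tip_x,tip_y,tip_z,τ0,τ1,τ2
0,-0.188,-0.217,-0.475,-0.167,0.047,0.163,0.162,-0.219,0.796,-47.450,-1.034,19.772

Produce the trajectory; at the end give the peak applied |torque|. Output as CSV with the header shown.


step,ang0,ang1,ang2,qd0,qd1,qd2,tip_x,tip_y,tip_z,τ0,τ1,τ2
1,-0.218,-0.179,-0.495,-3.790,4.832,-2.742,0.157,-0.220,0.796,-41.883,-1.955,17.594
2,-0.294,-0.084,-0.550,-6.232,7.764,-4.545,0.145,-0.222,0.794,-35.946,-0.977,15.004
3,-0.401,0.047,-0.628,-7.969,9.570,-5.689,0.126,-0.223,0.790,-27.946,0.914,12.309
4,-0.529,0.198,-0.717,-9.117,10.498,-6.158,0.101,-0.225,0.781,-19.079,2.800,9.710
5,-0.671,0.358,-0.809,-9.818,10.802,-6.019,0.070,-0.227,0.770,-11.048,4.136,7.400
6,-0.822,0.519,-0.895,-10.252,10.725,-5.456,0.036,-0.228,0.755,-4.587,4.849,5.469
7,-0.978,0.678,-0.971,-10.558,10.421,-4.643,-0.002,-0.229,0.737,0.316,5.113,3.906
8,-1.138,0.831,-1.033,-10.817,9.966,-3.707,-0.042,-0.229,0.717,3.932,5.151,2.656
9,-1.301,0.976,-1.082,-11.066,9.394,-2.732,-0.083,-0.229,0.696,6.549,5.156,1.663
10,-1.469,1.112,-1.115,-11.315,8.726,-1.780,-0.124,-0.227,0.673,8.399,5.266,0.892
11,-1.641,1.237,-1.135,-11.550,7.981,-0.899,-0.164,-0.225,0.650,9.653,5.568,0.326
12,-1.815,1.351,-1.143,-11.748,7.181,-0.124,-0.204,-0.222,0.627,10.433,6.098,-0.037
13,-1.993,1.452,-1.140,-11.876,6.353,0.512,-0.243,-0.219,0.603,10.830,6.848,-0.190
14,-2.171,1.541,-1.128,-11.899,5.523,0.992,-0.280,-0.215,0.580,10.925,7.775,-0.139
15,-2.349,1.618,-1.111,-11.792,4.717,1.309,-0.316,-0.211,0.556,10.794,8.813,0.108
16,-2.524,1.683,-1.090,-11.541,3.959,1.468,-0.349,-0.206,0.533,10.515,9.888,0.530
17,-2.695,1.738,-1.068,-11.148,3.267,1.484,-0.381,-0.201,0.510,10.159,10.929,1.101
18,-2.859,1.782,-1.046,-10.628,2.651,1.381,-0.410,-0.195,0.487,9.787,11.885,1.788
19,-3.014,1.818,-1.027,-10.002,2.115,1.192,-0.437,-0.189,0.464,9.440,12.723,2.553
20,-3.159,1.846,-1.011,-9.296,1.656,0.947,-0.462,-0.183,0.441,9.137,13.429,3.360
21,-3.293,1.868,-0.998,-8.538,1.265,0.675,-0.484,-0.176,0.418,8.881,14.002,4.174
22,-3.415,1.885,-0.990,-7.751,0.935,0.400,-0.505,-0.169,0.395,8.664,14.451,4.962
23,-3.525,1.896,-0.986,-6.959,0.655,0.143,-0.523,-0.161,0.373,8.473,14.786,5.698
24,-3.624,1.904,-0.986,-6.182,0.418,-0.084,-0.539,-0.152,0.352,8.294,15.021,6.360
25,-3.711,1.909,-0.988,-5.436,0.216,-0.272,-0.553,-0.144,0.331,8.116,15.168,6.932
26,-3.787,1.911,-0.994,-4.734,0.044,-0.421,-0.566,-0.135,0.311,7.929,15.240,7.411
27,-3.853,1.911,-1.001,-4.097,-0.093,-0.531,-0.577,-0.126,0.291,7.729,15.227,7.796
28,-3.911,1.909,-1.009,-3.521,-0.204,-0.604,-0.586,-0.117,0.274,7.513,15.155,8.090
29,-3.960,1.905,-1.019,-3.004,-0.295,-0.646,-0.594,-0.108,0.257,7.280,15.037,8.300
30,-4.001,1.900,-1.028,-2.547,-0.366,-0.660,-0.601,-0.100,0.241,7.033,14.880,8.435
31,-4.036,1.894,-1.038,-2.150,-0.418,-0.652,-0.606,-0.091,0.227,6.776,14.690,8.505
32,-4.066,1.887,-1.048,-1.807,-0.453,-0.628,-0.611,-0.084,0.214,6.512,14.471,8.521
33,-4.091,1.880,-1.057,-1.515,-0.473,-0.593,-0.616,-0.076,0.202,6.244,14.230,8.494
34,-4.112,1.873,-1.066,-1.268,-0.479,-0.550,-0.619,-0.069,0.191,5.978,13.971,8.433
35,-4.129,1.866,-1.074,-1.061,-0.474,-0.504,-0.622,-0.063,0.181,5.714,13.699,8.345
36,-4.144,1.859,-1.081,-0.888,-0.458,-0.455,-0.625,-0.057,0.173,5.457,13.417,8.240
37,-4.156,1.852,-1.087,-0.745,-0.435,-0.407,-0.627,-0.052,0.165,5.207,13.130,8.122
38,-4.166,1.846,-1.093,-0.627,-0.406,-0.361,-0.629,-0.047,0.158,4.967,12.842,7.997
39,-4.175,1.840,-1.098,-0.529,-0.374,-0.317,-0.631,-0.043,0.152,4.738,12.555,7.869
40,-4.182,1.835,-1.103,-0.449,-0.338,-0.277,-0.632,-0.039,0.147,4.520,12.273,7.740
41,-4.189,1.830,-1.106,-0.383,-0.301,-0.239,-0.633,-0.035,0.142,4.314,11.998,7.614
42,-4.194,1.826,-1.110,-0.328,-0.264,-0.206,-0.634,-0.032,0.138,4.120,11.732,7.492
43,-4.198,1.822,-1.113,-0.283,-0.228,-0.176,-0.635,-0.029,0.135,3.939,11.477,7.375
44,-4.202,1.819,-1.115,-0.246,-0.193,-0.149,-0.636,-0.027,0.132,3.770,11.234,7.264
45,-4.206,1.816,-1.117,-0.215,-0.160,-0.125,-0.636,-0.025,0.130,3.613,11.003,7.160
46,-4.209,1.814,-1.119,-0.189,-0.129,-0.104,-0.637,-0.023,0.127,3.467,10.787,7.064
47,-4.212,1.812,-1.120,-0.167,-0.101,-0.086,-0.637,-0.022,0.126,3.334,10.584,6.974
48,-4.214,1.811,-1.121,-0.148,-0.075,-0.070,-0.637,-0.021,0.124,3.211,10.396,6.891
49,-4.216,1.810,-1.122,-0.132,-0.052,-0.056,-0.638,-0.020,0.123,3.099,10.222,6.815
50,-4.218,1.810,-1.123,-0.119,-0.032,-0.044,-0.638,-0.019,0.122,2.997,10.062,6.746
51,-4.220,1.809,-1.124,-0.106,-0.015,-0.034,-0.638,-0.018,0.122,2.905,9.917,6.684
52,-4.221,1.809,-1.124,-0.092,-0.003,-0.024,-0.638,-0.018,0.121,2.821,9.791,6.627
53,-4.222,1.809,-1.124,-0.078,0.006,-0.015,-0.638,-0.017,0.121,2.746,9.683,6.577
54,-4.223,1.809,-1.125,-0.064,0.011,-0.008,-0.638,-0.017,0.121,2.680,9.589,6.532
55,-4.224,1.809,-1.125,-0.052,0.015,-0.002,-0.638,-0.017,0.120,2.621,9.507,6.493
56,-4.225,1.810,-1.125,-0.041,0.019,0.003,-0.638,-0.017,0.120,2.570,9.435,6.460
57,-4.226,1.810,-1.125,-0.033,0.022,0.007,-0.638,-0.017,0.120,2.527,9.372,6.430
58,-4.226,1.810,-1.124,-0.026,0.024,0.010,-0.638,-0.017,0.121,2.489,9.316,6.405
59,-4.226,1.811,-1.124,-0.022,0.027,0.012,-0.638,-0.017,0.121,2.458,9.268,6.384
60,-4.227,1.811,-1.124,-0.019,0.029,0.014,-0.638,-0.017,0.121,2.433,9.226,6.365
61,-4.227,1.812,-1.124,-0.017,0.031,0.015,-0.638,-0.017,0.121,2.411,9.189,6.349
62,-4.227,1.812,-1.124,-0.015,0.032,0.015,-0.638,-0.017,0.121,2.394,9.157,6.336
63,-4.227,1.813,-1.123,-0.015,0.033,0.015,-0.638,-0.017,0.122,2.380,9.131,6.325
64,-4.228,1.813,-1.123,-0.014,0.034,0.015,-0.638,-0.017,0.122,2.368,9.108,6.316
65,-4.228,1.814,-1.123,-0.014,0.034,0.015,-0.637,-0.017,0.122,2.358,9.088,6.308
66,-4.228,1.814,-1.123,-0.013,0.034,0.015,-0.637,-0.017,0.122,,,
# max |τ| (N·m): 47.450


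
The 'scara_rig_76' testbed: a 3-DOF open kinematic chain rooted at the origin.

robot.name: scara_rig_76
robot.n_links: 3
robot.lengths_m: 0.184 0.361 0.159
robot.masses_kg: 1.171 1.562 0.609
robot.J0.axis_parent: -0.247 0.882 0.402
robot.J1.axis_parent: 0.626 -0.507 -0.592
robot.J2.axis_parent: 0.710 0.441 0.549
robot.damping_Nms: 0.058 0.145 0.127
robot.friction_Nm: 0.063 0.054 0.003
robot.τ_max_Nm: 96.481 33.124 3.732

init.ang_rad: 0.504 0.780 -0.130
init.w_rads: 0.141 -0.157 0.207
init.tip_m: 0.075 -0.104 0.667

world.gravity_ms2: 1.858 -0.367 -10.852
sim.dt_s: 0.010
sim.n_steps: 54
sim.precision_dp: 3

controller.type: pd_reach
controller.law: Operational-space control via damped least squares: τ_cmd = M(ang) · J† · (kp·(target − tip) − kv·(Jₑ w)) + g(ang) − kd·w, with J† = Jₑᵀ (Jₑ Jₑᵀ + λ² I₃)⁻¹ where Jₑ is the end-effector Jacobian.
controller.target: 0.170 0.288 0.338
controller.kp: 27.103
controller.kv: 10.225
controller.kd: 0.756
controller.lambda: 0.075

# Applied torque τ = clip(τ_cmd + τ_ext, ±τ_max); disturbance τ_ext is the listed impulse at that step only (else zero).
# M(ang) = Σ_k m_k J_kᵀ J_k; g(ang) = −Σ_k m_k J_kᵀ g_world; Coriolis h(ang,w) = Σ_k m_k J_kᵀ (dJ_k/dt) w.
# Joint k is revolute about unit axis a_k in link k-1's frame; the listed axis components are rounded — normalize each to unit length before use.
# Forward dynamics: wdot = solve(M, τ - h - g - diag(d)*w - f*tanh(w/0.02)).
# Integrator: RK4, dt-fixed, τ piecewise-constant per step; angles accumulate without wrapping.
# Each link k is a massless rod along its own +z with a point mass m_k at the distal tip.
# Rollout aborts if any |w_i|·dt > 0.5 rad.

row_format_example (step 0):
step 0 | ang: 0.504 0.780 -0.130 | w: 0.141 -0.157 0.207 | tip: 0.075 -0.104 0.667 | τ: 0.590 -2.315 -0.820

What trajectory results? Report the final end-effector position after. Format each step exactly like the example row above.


step 1 | ang: 0.507 0.780 -0.132 | w: 0.374 0.165 -0.574 | tip: 0.077 -0.103 0.667 | τ: -0.044 -2.262 -0.180
step 2 | ang: 0.511 0.782 -0.137 | w: 0.413 0.122 -0.408 | tip: 0.079 -0.102 0.666 | τ: -0.599 -1.962 -0.310
step 3 | ang: 0.515 0.783 -0.141 | w: 0.470 0.130 -0.424 | tip: 0.081 -0.101 0.666 | τ: -1.109 -1.717 -0.291
step 4 | ang: 0.520 0.784 -0.145 | w: 0.512 0.123 -0.415 | tip: 0.083 -0.099 0.666 | τ: -1.575 -1.479 -0.292
step 5 | ang: 0.525 0.785 -0.149 | w: 0.548 0.114 -0.412 | tip: 0.086 -0.098 0.666 | τ: -2.004 -1.257 -0.287
step 6 | ang: 0.531 0.786 -0.153 | w: 0.578 0.104 -0.410 | tip: 0.089 -0.097 0.666 | τ: -2.398 -1.050 -0.282
step 7 | ang: 0.537 0.787 -0.158 | w: 0.603 0.093 -0.409 | tip: 0.093 -0.095 0.665 | τ: -2.762 -0.857 -0.277
step 8 | ang: 0.543 0.788 -0.162 | w: 0.623 0.082 -0.409 | tip: 0.096 -0.093 0.665 | τ: -3.099 -0.677 -0.270
step 9 | ang: 0.549 0.789 -0.166 | w: 0.640 0.071 -0.409 | tip: 0.100 -0.092 0.665 | τ: -3.411 -0.510 -0.264
step 10 | ang: 0.556 0.790 -0.170 | w: 0.654 0.061 -0.409 | tip: 0.103 -0.090 0.664 | τ: -3.701 -0.354 -0.258
step 11 | ang: 0.562 0.790 -0.174 | w: 0.665 0.052 -0.409 | tip: 0.107 -0.088 0.664 | τ: -3.970 -0.210 -0.252
step 12 | ang: 0.569 0.791 -0.178 | w: 0.674 0.043 -0.410 | tip: 0.111 -0.086 0.663 | τ: -4.222 -0.075 -0.246
step 13 | ang: 0.576 0.791 -0.182 | w: 0.681 0.036 -0.411 | tip: 0.115 -0.085 0.663 | τ: -4.458 0.051 -0.240
step 14 | ang: 0.582 0.791 -0.186 | w: 0.686 0.029 -0.412 | tip: 0.119 -0.083 0.662 | τ: -4.678 0.168 -0.234
step 15 | ang: 0.589 0.792 -0.190 | w: 0.690 0.024 -0.413 | tip: 0.123 -0.081 0.662 | τ: -4.885 0.277 -0.228
step 16 | ang: 0.596 0.792 -0.194 | w: 0.693 0.020 -0.415 | tip: 0.127 -0.079 0.661 | τ: -5.079 0.379 -0.222
step 17 | ang: 0.603 0.792 -0.199 | w: 0.695 0.017 -0.416 | tip: 0.132 -0.077 0.661 | τ: -5.263 0.474 -0.216
step 18 | ang: 0.610 0.792 -0.203 | w: 0.696 0.015 -0.417 | tip: 0.136 -0.075 0.660 | τ: -5.436 0.564 -0.210
step 19 | ang: 0.617 0.792 -0.207 | w: 0.695 0.013 -0.418 | tip: 0.140 -0.073 0.659 | τ: -5.599 0.648 -0.205
step 20 | ang: 0.624 0.792 -0.211 | w: 0.694 0.011 -0.419 | tip: 0.144 -0.071 0.659 | τ: -5.754 0.727 -0.200
step 21 | ang: 0.631 0.793 -0.215 | w: 0.692 0.010 -0.420 | tip: 0.148 -0.069 0.658 | τ: -5.900 0.802 -0.195
step 22 | ang: 0.638 0.793 -0.220 | w: 0.689 0.009 -0.421 | tip: 0.152 -0.067 0.657 | τ: -6.040 0.874 -0.190
step 23 | ang: 0.645 0.793 -0.224 | w: 0.685 0.008 -0.422 | tip: 0.156 -0.064 0.657 | τ: -6.172 0.942 -0.185
step 24 | ang: 0.652 0.793 -0.228 | w: 0.681 0.007 -0.423 | tip: 0.160 -0.062 0.656 | τ: -6.298 1.006 -0.181
step 25 | ang: 0.658 0.793 -0.232 | w: 0.676 0.006 -0.423 | tip: 0.164 -0.060 0.655 | τ: -6.418 1.068 -0.176
step 26 | ang: 0.665 0.793 -0.236 | w: 0.671 0.006 -0.424 | tip: 0.168 -0.058 0.654 | τ: -6.533 1.127 -0.171
step 27 | ang: 0.672 0.793 -0.241 | w: 0.665 0.005 -0.425 | tip: 0.172 -0.056 0.653 | τ: -6.643 1.183 -0.167
step 28 | ang: 0.678 0.793 -0.245 | w: 0.659 0.005 -0.426 | tip: 0.176 -0.054 0.652 | τ: -6.748 1.238 -0.162
step 29 | ang: 0.685 0.793 -0.249 | w: 0.652 0.004 -0.427 | tip: 0.180 -0.052 0.651 | τ: -6.849 1.290 -0.157
step 30 | ang: 0.691 0.793 -0.253 | w: 0.645 0.004 -0.428 | tip: 0.184 -0.050 0.650 | τ: -6.946 1.340 -0.153
step 31 | ang: 0.698 0.793 -0.258 | w: 0.638 0.004 -0.428 | tip: 0.187 -0.048 0.650 | τ: -7.039 1.388 -0.148
step 32 | ang: 0.704 0.793 -0.262 | w: 0.631 0.004 -0.429 | tip: 0.191 -0.046 0.649 | τ: -7.128 1.434 -0.144
step 33 | ang: 0.710 0.793 -0.266 | w: 0.623 0.003 -0.430 | tip: 0.195 -0.044 0.648 | τ: -7.214 1.479 -0.140
step 34 | ang: 0.717 0.793 -0.271 | w: 0.615 0.003 -0.431 | tip: 0.198 -0.042 0.647 | τ: -7.297 1.522 -0.135
step 35 | ang: 0.723 0.793 -0.275 | w: 0.607 0.003 -0.432 | tip: 0.202 -0.040 0.646 | τ: -7.378 1.563 -0.131
step 36 | ang: 0.729 0.793 -0.279 | w: 0.599 0.003 -0.433 | tip: 0.205 -0.038 0.645 | τ: -7.455 1.604 -0.126
step 37 | ang: 0.735 0.793 -0.284 | w: 0.591 0.003 -0.433 | tip: 0.208 -0.036 0.644 | τ: -7.530 1.643 -0.122
step 38 | ang: 0.741 0.793 -0.288 | w: 0.583 0.003 -0.434 | tip: 0.212 -0.034 0.643 | τ: -7.602 1.680 -0.118
step 39 | ang: 0.746 0.793 -0.292 | w: 0.574 0.003 -0.435 | tip: 0.215 -0.032 0.642 | τ: -7.672 1.717 -0.113
step 40 | ang: 0.752 0.793 -0.297 | w: 0.566 0.003 -0.436 | tip: 0.218 -0.030 0.641 | τ: -7.740 1.752 -0.109
step 41 | ang: 0.758 0.793 -0.301 | w: 0.557 0.003 -0.437 | tip: 0.221 -0.028 0.639 | τ: -7.805 1.787 -0.105
step 42 | ang: 0.763 0.793 -0.305 | w: 0.549 0.003 -0.437 | tip: 0.224 -0.026 0.638 | τ: -7.869 1.820 -0.101
step 43 | ang: 0.769 0.794 -0.310 | w: 0.540 0.003 -0.438 | tip: 0.227 -0.024 0.637 | τ: -7.930 1.852 -0.096
step 44 | ang: 0.774 0.794 -0.314 | w: 0.532 0.003 -0.439 | tip: 0.230 -0.022 0.636 | τ: -7.990 1.884 -0.092
step 45 | ang: 0.779 0.794 -0.318 | w: 0.523 0.003 -0.440 | tip: 0.233 -0.020 0.635 | τ: -8.048 1.914 -0.088
step 46 | ang: 0.785 0.794 -0.323 | w: 0.515 0.003 -0.441 | tip: 0.236 -0.018 0.634 | τ: -8.104 1.944 -0.084
step 47 | ang: 0.790 0.794 -0.327 | w: 0.506 0.003 -0.441 | tip: 0.239 -0.016 0.633 | τ: -8.159 1.973 -0.079
step 48 | ang: 0.795 0.794 -0.332 | w: 0.498 0.003 -0.442 | tip: 0.242 -0.015 0.632 | τ: -8.212 2.001 -0.075
step 49 | ang: 0.800 0.794 -0.336 | w: 0.489 0.003 -0.443 | tip: 0.244 -0.013 0.631 | τ: -8.263 2.028 -0.071
step 50 | ang: 0.804 0.794 -0.341 | w: 0.481 0.003 -0.444 | tip: 0.247 -0.011 0.630 | τ: -8.313 2.054 -0.067
step 51 | ang: 0.809 0.794 -0.345 | w: 0.472 0.003 -0.445 | tip: 0.250 -0.009 0.629 | τ: -8.362 2.080 -0.063
step 52 | ang: 0.814 0.794 -0.349 | w: 0.464 0.003 -0.445 | tip: 0.252 -0.007 0.628 | τ: -8.409 2.105 -0.058
step 53 | ang: 0.818 0.794 -0.354 | w: 0.456 0.003 -0.446 | tip: 0.255 -0.006 0.627 | τ: -8.455 2.129 -0.054
step 54 | ang: 0.823 0.794 -0.358 | w: 0.447 0.004 -0.447 | tip: 0.257 -0.004 0.626
final tip position (m): 0.257 -0.004 0.626


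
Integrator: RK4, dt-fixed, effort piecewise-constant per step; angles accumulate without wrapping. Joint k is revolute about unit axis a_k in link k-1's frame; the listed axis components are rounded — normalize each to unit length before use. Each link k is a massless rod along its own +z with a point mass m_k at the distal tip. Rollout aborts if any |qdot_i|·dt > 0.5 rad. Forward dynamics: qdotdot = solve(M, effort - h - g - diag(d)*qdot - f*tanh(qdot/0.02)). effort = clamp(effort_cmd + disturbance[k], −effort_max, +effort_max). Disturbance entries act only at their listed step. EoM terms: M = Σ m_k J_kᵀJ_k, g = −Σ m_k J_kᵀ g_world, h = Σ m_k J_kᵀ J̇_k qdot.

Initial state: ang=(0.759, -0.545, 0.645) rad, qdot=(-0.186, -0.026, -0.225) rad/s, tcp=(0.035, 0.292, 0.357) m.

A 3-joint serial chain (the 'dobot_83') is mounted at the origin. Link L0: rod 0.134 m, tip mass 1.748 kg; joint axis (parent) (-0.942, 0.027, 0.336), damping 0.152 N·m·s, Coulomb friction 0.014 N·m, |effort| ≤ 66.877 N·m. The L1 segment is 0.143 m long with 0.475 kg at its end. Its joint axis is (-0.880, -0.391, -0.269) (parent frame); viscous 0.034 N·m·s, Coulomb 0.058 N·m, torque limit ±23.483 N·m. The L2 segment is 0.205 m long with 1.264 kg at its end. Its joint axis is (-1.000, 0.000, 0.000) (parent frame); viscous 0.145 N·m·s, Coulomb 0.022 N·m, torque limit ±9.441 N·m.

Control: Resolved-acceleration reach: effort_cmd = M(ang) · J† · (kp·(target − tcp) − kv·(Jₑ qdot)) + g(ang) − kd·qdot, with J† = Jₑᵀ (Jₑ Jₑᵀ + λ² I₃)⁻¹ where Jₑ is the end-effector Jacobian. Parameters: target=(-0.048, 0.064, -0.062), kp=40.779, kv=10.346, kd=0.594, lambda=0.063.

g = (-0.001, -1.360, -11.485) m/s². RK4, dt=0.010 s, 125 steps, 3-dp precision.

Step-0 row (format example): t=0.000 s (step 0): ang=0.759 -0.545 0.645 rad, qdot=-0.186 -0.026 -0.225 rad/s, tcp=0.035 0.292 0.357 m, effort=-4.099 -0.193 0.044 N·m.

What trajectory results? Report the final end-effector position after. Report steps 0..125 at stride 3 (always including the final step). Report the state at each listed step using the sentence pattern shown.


t=0.030 s (step 3): ang=0.746 -0.553 0.675 rad, qdot=-0.547 -0.163 1.332 rad/s, tcp=0.035 0.289 0.357 m, effort=-4.387 -0.520 -1.154 N·m.
t=0.060 s (step 6): ang=0.728 -0.554 0.718 rad, qdot=-0.622 0.023 1.516 rad/s, tcp=0.033 0.287 0.356 m, effort=-4.587 -0.854 -1.373 N·m.
t=0.090 s (step 9): ang=0.709 -0.553 0.765 rad, qdot=-0.649 0.100 1.652 rad/s, tcp=0.030 0.286 0.354 m, effort=-4.723 -1.035 -1.513 N·m.
t=0.120 s (step 12): ang=0.689 -0.548 0.816 rad, qdot=-0.681 0.177 1.764 rad/s, tcp=0.027 0.285 0.351 m, effort=-4.788 -1.182 -1.614 N·m.
t=0.150 s (step 15): ang=0.668 -0.542 0.871 rad, qdot=-0.721 0.253 1.871 rad/s, tcp=0.023 0.285 0.347 m, effort=-4.802 -1.306 -1.701 N·m.
t=0.180 s (step 18): ang=0.646 -0.533 0.929 rad, qdot=-0.765 0.332 1.973 rad/s, tcp=0.019 0.284 0.342 m, effort=-4.781 -1.418 -1.780 N·m.
t=0.210 s (step 21): ang=0.622 -0.522 0.989 rad, qdot=-0.812 0.416 2.069 rad/s, tcp=0.014 0.283 0.336 m, effort=-4.737 -1.525 -1.854 N·m.
t=0.240 s (step 24): ang=0.597 -0.508 1.053 rad, qdot=-0.858 0.506 2.158 rad/s, tcp=0.009 0.282 0.330 m, effort=-4.678 -1.631 -1.927 N·m.
t=0.270 s (step 27): ang=0.571 -0.492 1.119 rad, qdot=-0.901 0.600 2.239 rad/s, tcp=0.005 0.281 0.322 m, effort=-4.611 -1.738 -2.001 N·m.
t=0.300 s (step 30): ang=0.543 -0.472 1.187 rad, qdot=-0.939 0.696 2.310 rad/s, tcp=-0.000 0.279 0.313 m, effort=-4.539 -1.845 -2.076 N·m.
t=0.330 s (step 33): ang=0.515 -0.450 1.257 rad, qdot=-0.968 0.788 2.369 rad/s, tcp=-0.005 0.277 0.304 m, effort=-4.461 -1.950 -2.151 N·m.
t=0.360 s (step 36): ang=0.486 -0.425 1.329 rad, qdot=-0.983 0.870 2.415 rad/s, tcp=-0.009 0.275 0.293 m, effort=-4.373 -2.048 -2.227 N·m.
t=0.390 s (step 39): ang=0.456 -0.398 1.402 rad, qdot=-0.978 0.935 2.445 rad/s, tcp=-0.013 0.272 0.281 m, effort=-4.267 -2.135 -2.300 N·m.
t=0.420 s (step 42): ang=0.427 -0.370 1.475 rad, qdot=-0.947 0.978 2.456 rad/s, tcp=-0.016 0.268 0.269 m, effort=-4.137 -2.205 -2.369 N·m.
t=0.450 s (step 45): ang=0.400 -0.340 1.549 rad, qdot=-0.887 0.998 2.444 rad/s, tcp=-0.018 0.264 0.256 m, effort=-3.986 -2.256 -2.431 N·m.
t=0.480 s (step 48): ang=0.374 -0.310 1.622 rad, qdot=-0.798 1.000 2.408 rad/s, tcp=-0.020 0.260 0.242 m, effort=-3.826 -2.292 -2.481 N·m.
t=0.510 s (step 51): ang=0.352 -0.280 1.693 rad, qdot=-0.684 0.991 2.350 rad/s, tcp=-0.021 0.255 0.227 m, effort=-3.678 -2.319 -2.517 N·m.
t=0.540 s (step 54): ang=0.334 -0.251 1.763 rad, qdot=-0.553 0.977 2.274 rad/s, tcp=-0.022 0.250 0.212 m, effort=-3.555 -2.342 -2.535 N·m.
t=0.570 s (step 57): ang=0.319 -0.222 1.830 rad, qdot=-0.411 0.964 2.185 rad/s, tcp=-0.023 0.245 0.198 m, effort=-3.460 -2.361 -2.533 N·m.
t=0.600 s (step 60): ang=0.309 -0.193 1.894 rad, qdot=-0.265 0.952 2.087 rad/s, tcp=-0.023 0.240 0.183 m, effort=-3.393 -2.375 -2.511 N·m.
t=0.630 s (step 63): ang=0.303 -0.165 1.955 rad, qdot=-0.118 0.940 1.983 rad/s, tcp=-0.023 0.234 0.168 m, effort=-3.347 -2.381 -2.466 N·m.
t=0.660 s (step 66): ang=0.302 -0.137 2.013 rad, qdot=0.024 0.935 1.873 rad/s, tcp=-0.022 0.228 0.153 m, effort=-3.315 -2.381 -2.398 N·m.
t=0.690 s (step 69): ang=0.305 -0.109 2.067 rad, qdot=0.157 0.927 1.764 rad/s, tcp=-0.022 0.222 0.139 m, effort=-3.289 -2.368 -2.310 N·m.
t=0.720 s (step 72): ang=0.311 -0.081 2.119 rad, qdot=0.288 0.913 1.655 rad/s, tcp=-0.022 0.216 0.125 m, effort=-3.276 -2.340 -2.201 N·m.
t=0.750 s (step 75): ang=0.322 -0.054 2.167 rad, qdot=0.412 0.896 1.544 rad/s, tcp=-0.021 0.210 0.112 m, effort=-3.274 -2.300 -2.071 N·m.
t=0.780 s (step 78): ang=0.336 -0.028 2.211 rad, qdot=0.528 0.876 1.434 rad/s, tcp=-0.021 0.204 0.100 m, effort=-3.281 -2.251 -1.922 N·m.
t=0.810 s (step 81): ang=0.353 -0.002 2.253 rad, qdot=0.635 0.854 1.325 rad/s, tcp=-0.020 0.198 0.088 m, effort=-3.297 -2.192 -1.758 N·m.
t=0.840 s (step 84): ang=0.374 0.024 2.291 rad, qdot=0.732 0.829 1.218 rad/s, tcp=-0.020 0.191 0.077 m, effort=-3.320 -2.126 -1.581 N·m.
t=0.870 s (step 87): ang=0.397 0.048 2.326 rad, qdot=0.819 0.801 1.115 rad/s, tcp=-0.020 0.185 0.067 m, effort=-3.352 -2.055 -1.393 N·m.
t=0.900 s (step 90): ang=0.423 0.072 2.358 rad, qdot=0.896 0.772 1.015 rad/s, tcp=-0.019 0.179 0.057 m, effort=-3.392 -1.979 -1.197 N·m.
t=0.930 s (step 93): ang=0.451 0.094 2.387 rad, qdot=0.963 0.741 0.920 rad/s, tcp=-0.019 0.174 0.049 m, effort=-3.439 -1.900 -0.997 N·m.
t=0.960 s (step 96): ang=0.481 0.116 2.413 rad, qdot=1.019 0.709 0.830 rad/s, tcp=-0.019 0.168 0.040 m, effort=-3.493 -1.820 -0.795 N·m.
t=0.990 s (step 99): ang=0.512 0.137 2.437 rad, qdot=1.065 0.676 0.745 rad/s, tcp=-0.019 0.163 0.033 m, effort=-3.554 -1.740 -0.592 N·m.
t=1.020 s (step 102): ang=0.544 0.157 2.458 rad, qdot=1.102 0.643 0.665 rad/s, tcp=-0.019 0.158 0.026 m, effort=-3.621 -1.662 -0.392 N·m.
t=1.050 s (step 105): ang=0.578 0.176 2.477 rad, qdot=1.130 0.610 0.591 rad/s, tcp=-0.019 0.153 0.020 m, effort=-3.691 -1.584 -0.196 N·m.
t=1.080 s (step 108): ang=0.612 0.193 2.494 rad, qdot=1.149 0.577 0.523 rad/s, tcp=-0.019 0.149 0.014 m, effort=-3.766 -1.510 -0.005 N·m.
t=1.110 s (step 111): ang=0.647 0.210 2.508 rad, qdot=1.159 0.544 0.461 rad/s, tcp=-0.019 0.145 0.008 m, effort=-3.842 -1.438 0.179 N·m.
t=1.140 s (step 114): ang=0.682 0.226 2.521 rad, qdot=1.162 0.512 0.405 rad/s, tcp=-0.019 0.141 0.003 m, effort=-3.919 -1.368 0.355 N·m.
t=1.170 s (step 117): ang=0.716 0.241 2.533 rad, qdot=1.158 0.480 0.354 rad/s, tcp=-0.019 0.137 -0.002 m, effort=-3.996 -1.302 0.523 N·m.
t=1.200 s (step 120): ang=0.751 0.255 2.543 rad, qdot=1.148 0.450 0.308 rad/s, tcp=-0.020 0.134 -0.006 m, effort=-4.071 -1.239 0.682 N·m.
t=1.230 s (step 123): ang=0.785 0.268 2.551 rad, qdot=1.132 0.420 0.267 rad/s, tcp=-0.020 0.131 -0.010 m, effort=-4.145 -1.179 0.832 N·m.
t=1.250 s (step 125): ang=0.808 0.276 2.556 rad, qdot=1.119 0.400 0.243 rad/s, tcp=-0.020 0.129 -0.013 m.
final tcp position (m): -0.020 0.129 -0.013


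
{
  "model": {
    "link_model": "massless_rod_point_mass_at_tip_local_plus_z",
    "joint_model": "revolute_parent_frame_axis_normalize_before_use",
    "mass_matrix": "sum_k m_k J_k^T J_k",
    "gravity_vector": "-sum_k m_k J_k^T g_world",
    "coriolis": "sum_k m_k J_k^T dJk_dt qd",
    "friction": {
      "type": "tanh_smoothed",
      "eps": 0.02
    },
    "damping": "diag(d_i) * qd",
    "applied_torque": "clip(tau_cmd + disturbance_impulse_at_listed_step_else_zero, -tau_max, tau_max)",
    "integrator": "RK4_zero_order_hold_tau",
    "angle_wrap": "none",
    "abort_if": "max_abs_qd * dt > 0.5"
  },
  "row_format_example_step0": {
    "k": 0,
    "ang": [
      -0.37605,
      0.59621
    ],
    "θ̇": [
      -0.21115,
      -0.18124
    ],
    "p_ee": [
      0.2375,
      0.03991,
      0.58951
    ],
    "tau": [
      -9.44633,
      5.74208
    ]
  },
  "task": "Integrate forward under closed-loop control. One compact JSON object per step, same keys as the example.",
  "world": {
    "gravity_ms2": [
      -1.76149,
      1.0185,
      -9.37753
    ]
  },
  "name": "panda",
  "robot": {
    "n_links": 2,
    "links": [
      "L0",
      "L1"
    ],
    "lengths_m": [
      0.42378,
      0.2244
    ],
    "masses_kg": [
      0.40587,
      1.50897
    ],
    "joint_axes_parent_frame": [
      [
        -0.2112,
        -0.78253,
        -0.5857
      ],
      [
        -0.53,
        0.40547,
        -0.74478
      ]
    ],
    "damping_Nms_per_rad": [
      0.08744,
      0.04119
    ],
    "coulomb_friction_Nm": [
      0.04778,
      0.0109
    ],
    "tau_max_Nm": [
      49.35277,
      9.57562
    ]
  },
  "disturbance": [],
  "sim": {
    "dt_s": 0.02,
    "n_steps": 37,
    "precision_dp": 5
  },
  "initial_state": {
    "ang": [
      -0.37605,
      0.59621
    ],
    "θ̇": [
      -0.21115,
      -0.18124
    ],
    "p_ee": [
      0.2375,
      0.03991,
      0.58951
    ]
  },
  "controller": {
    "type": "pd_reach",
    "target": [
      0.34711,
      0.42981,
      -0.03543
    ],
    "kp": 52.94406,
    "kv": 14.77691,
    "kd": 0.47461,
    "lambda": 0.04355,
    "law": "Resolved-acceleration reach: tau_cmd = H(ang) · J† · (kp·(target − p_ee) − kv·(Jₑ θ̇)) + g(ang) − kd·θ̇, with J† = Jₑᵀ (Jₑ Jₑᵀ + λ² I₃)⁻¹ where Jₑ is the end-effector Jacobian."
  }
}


{"k":1,"ang":[-0.37425,0.64706],"\u03b8\u0307":[0.41679,5.31516],"p_ee":[0.24121,0.04429,0.58555],"tau":[-5.95666,1.23736]}
{"k":2,"ang":[-0.36724,0.7627],"\u03b8\u0307":[0.28444,6.25444],"p_ee":[0.24865,0.05301,0.57623],"tau":[-2.80503,-0.10627]}
{"k":3,"ang":[-0.36364,0.88762],"\u03b8\u0307":[0.05806,6.20117],"p_ee":[0.25859,0.06057,0.56424],"tau":[-0.63046,-0.75315]}
{"k":4,"ang":[-0.36475,1.00773],"\u03b8\u0307":[-0.18438,5.77956],"p_ee":[0.26997,0.06602,0.55083],"tau":[0.4493,-1.08591]}
{"k":5,"ang":[-0.37124,1.11663],"\u03b8\u0307":[-0.47543,5.09197],"p_ee":[0.28214,0.06956,0.5368],"tau":[0.65919,-1.16612]}
{"k":6,"ang":[-0.38403,1.21066],"\u03b8\u0307":[-0.80499,4.31593],"p_ee":[0.29493,0.07181,0.52264],"tau":[0.52565,-1.14086]}
{"k":7,"ang":[-0.40354,1.28954],"\u03b8\u0307":[-1.14403,3.5886],"p_ee":[0.30835,0.07354,0.50839],"tau":[0.49193,-1.12726]}
{"k":8,"ang":[-0.42965,1.355],"\u03b8\u0307":[-1.46296,2.97447],"p_ee":[0.32241,0.07536,0.49391],"tau":[0.68592,-1.16401]}
{"k":9,"ang":[-0.46176,1.40939],"\u03b8\u0307":[-1.74525,2.47882],"p_ee":[0.33703,0.07772,0.47898],"tau":[1.05923,-1.24147]}
{"k":10,"ang":[-0.49908,1.45491],"\u03b8\u0307":[-1.98573,2.08367],"p_ee":[0.35202,0.08086,0.46344],"tau":[1.53429,-1.34068]}
{"k":11,"ang":[-0.54079,1.49336],"\u03b8\u0307":[-2.18533,1.76807],"p_ee":[0.36715,0.08492,0.4472],"tau":[2.05387,-1.44777]}
{"k":12,"ang":[-0.58611,1.52614],"\u03b8\u0307":[-2.34753,1.51419],"p_ee":[0.38215,0.08999,0.43022],"tau":[2.58401,-1.55489]}
{"k":13,"ang":[-0.63433,1.55434],"\u03b8\u0307":[-2.47645,1.30815],"p_ee":[0.39679,0.09607,0.41252],"tau":[3.10641,-1.6582]}
{"k":14,"ang":[-0.68484,1.5788],"\u03b8\u0307":[-2.57602,1.13939],"p_ee":[0.41082,0.10314,0.39415],"tau":[3.6116,-1.75601]}
{"k":15,"ang":[-0.73708,1.60019],"\u03b8\u0307":[-2.64968,0.9999],"p_ee":[0.42406,0.11116,0.3752],"tau":[4.09453,-1.8476]}
{"k":16,"ang":[-0.79055,1.61903],"\u03b8\u0307":[-2.70033,0.88359],"p_ee":[0.43632,0.12005,0.35578],"tau":[4.55213,-1.9327]}
{"k":17,"ang":[-0.84484,1.63573],"\u03b8\u0307":[-2.73037,0.78572],"p_ee":[0.44746,0.12972,0.336],"tau":[4.98215,-2.01114]}
{"k":18,"ang":[-0.89954,1.65063],"\u03b8\u0307":[-2.74188,0.70263],"p_ee":[0.45739,0.14009,0.31601],"tau":[5.38258,-2.08276]}
{"k":19,"ang":[-0.9543,1.66398],"\u03b8\u0307":[-2.73662,0.63141],"p_ee":[0.46602,0.15104,0.29594],"tau":[5.75158,-2.14739]}
{"k":20,"ang":[-1.00881,1.676],"\u03b8\u0307":[-2.71621,0.56977],"p_ee":[0.47331,0.16246,0.27593],"tau":[6.08746,-2.20489]}
{"k":21,"ang":[-1.06277,1.68688],"\u03b8\u0307":[-2.68215,0.51587],"p_ee":[0.47925,0.17423,0.25612],"tau":[6.3888,-2.25512]}
{"k":22,"ang":[-1.11594,1.69673],"\u03b8\u0307":[-2.63589,0.46825],"p_ee":[0.48386,0.18622,0.23665],"tau":[6.65458,-2.29804]}
{"k":23,"ang":[-1.16807,1.70569],"\u03b8\u0307":[-2.57882,0.42574],"p_ee":[0.48719,0.19834,0.21763],"tau":[6.88426,-2.33367]}
{"k":24,"ang":[-1.21897,1.71383],"\u03b8\u0307":[-2.51234,0.3874],"p_ee":[0.48929,0.21047,0.19918],"tau":[7.07784,-2.36213]}
{"k":25,"ang":[-1.26846,1.72125],"\u03b8\u0307":[-2.43782,0.35249],"p_ee":[0.49025,0.2225,0.18139],"tau":[7.2359,-2.38366]}
{"k":26,"ang":[-1.3164,1.72799],"\u03b8\u0307":[-2.3566,0.32042],"p_ee":[0.49016,0.23436,0.16432],"tau":[7.35957,-2.3986]}
{"k":27,"ang":[-1.36266,1.73411],"\u03b8\u0307":[-2.26998,0.29075],"p_ee":[0.48914,0.24595,0.14805],"tau":[7.45052,-2.40735]}
{"k":28,"ang":[-1.40714,1.73966],"\u03b8\u0307":[-2.17923,0.26312],"p_ee":[0.4873,0.25722,0.13261],"tau":[7.51083,-2.41041]}
{"k":29,"ang":[-1.44979,1.74468],"\u03b8\u0307":[-2.08552,0.23726],"p_ee":[0.48474,0.26811,0.11804],"tau":[7.54296,-2.40833]}
{"k":30,"ang":[-1.49054,1.74919],"\u03b8\u0307":[-1.98998,0.21298],"p_ee":[0.48158,0.27858,0.10434],"tau":[7.54961,-2.40169]}
{"k":31,"ang":[-1.52937,1.75323],"\u03b8\u0307":[-1.8936,0.19013],"p_ee":[0.47793,0.28859,0.09152],"tau":[7.53365,-2.39109]}
{"k":32,"ang":[-1.56628,1.75683],"\u03b8\u0307":[-1.7973,0.16861],"p_ee":[0.4739,0.29812,0.07955],"tau":[7.49801,-2.37713]}
{"k":33,"ang":[-1.60127,1.76001],"\u03b8\u0307":[-1.70189,0.14833],"p_ee":[0.46956,0.30716,0.06843],"tau":[7.4456,-2.36038]}
{"k":34,"ang":[-1.63438,1.76279],"\u03b8\u0307":[-1.60805,0.12924],"p_ee":[0.46501,0.3157,0.05812],"tau":[7.37922,-2.34139]}
{"k":35,"ang":[-1.66562,1.7652],"\u03b8\u0307":[-1.51637,0.11128],"p_ee":[0.46033,0.32375,0.04859],"tau":[7.30155,-2.32067]}
{"k":36,"ang":[-1.69506,1.76727],"\u03b8\u0307":[-1.42734,0.09444],"p_ee":[0.45558,0.33132,0.03979],"tau":[7.21505,-2.29868]}
{"k":37,"ang":[-1.72275,1.769],"\u03b8\u0307":[-1.34133,0.07867],"p_ee":[0.45082,0.33841,0.0317]}


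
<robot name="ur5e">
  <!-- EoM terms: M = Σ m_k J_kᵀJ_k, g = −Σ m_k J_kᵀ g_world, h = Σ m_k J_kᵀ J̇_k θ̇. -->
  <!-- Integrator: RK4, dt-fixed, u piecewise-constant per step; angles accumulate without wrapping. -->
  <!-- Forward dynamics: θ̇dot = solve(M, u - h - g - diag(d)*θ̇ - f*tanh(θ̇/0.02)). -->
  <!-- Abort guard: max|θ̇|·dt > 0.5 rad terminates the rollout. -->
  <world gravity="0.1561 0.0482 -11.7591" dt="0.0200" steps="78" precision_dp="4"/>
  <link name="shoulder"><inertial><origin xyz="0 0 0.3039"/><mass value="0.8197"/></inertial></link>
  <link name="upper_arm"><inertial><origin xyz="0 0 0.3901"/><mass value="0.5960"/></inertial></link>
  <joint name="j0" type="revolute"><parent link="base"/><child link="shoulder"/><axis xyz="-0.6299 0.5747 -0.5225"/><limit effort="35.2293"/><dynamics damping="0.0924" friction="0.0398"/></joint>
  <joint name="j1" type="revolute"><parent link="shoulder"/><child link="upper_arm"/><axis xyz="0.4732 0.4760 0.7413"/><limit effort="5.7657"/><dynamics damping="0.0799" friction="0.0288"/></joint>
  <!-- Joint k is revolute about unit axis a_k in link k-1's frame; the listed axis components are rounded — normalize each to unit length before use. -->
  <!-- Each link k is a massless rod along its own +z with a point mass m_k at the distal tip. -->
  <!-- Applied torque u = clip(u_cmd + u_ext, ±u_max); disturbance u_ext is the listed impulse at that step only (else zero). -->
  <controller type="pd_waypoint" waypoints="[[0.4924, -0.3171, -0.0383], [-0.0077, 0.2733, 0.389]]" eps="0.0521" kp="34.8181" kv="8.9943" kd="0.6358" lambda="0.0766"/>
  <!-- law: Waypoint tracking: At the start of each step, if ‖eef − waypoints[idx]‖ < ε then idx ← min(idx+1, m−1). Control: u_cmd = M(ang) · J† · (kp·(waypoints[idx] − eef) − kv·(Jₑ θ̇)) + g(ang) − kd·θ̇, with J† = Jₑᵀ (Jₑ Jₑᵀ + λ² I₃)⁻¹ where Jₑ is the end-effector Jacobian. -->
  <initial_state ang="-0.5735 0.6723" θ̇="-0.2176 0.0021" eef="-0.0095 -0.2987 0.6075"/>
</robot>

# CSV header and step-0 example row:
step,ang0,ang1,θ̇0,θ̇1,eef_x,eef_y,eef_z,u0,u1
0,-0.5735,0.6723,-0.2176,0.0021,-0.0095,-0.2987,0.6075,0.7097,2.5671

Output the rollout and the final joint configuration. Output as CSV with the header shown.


step,ang0,ang1,θ̇0,θ̇1,eef_x,eef_y,eef_z,u0,u1
1,-0.5831,0.6903,-0.7490,1.7882,-0.0068,-0.3016,0.6051,1.2451,0.9690
2,-0.6012,0.7337,-1.0703,2.5489,0.0009,-0.3061,0.6004,1.4785,0.2668
3,-0.6250,0.7878,-1.3092,2.8626,0.0101,-0.3112,0.5943,1.5726,-0.0449
4,-0.6532,0.8461,-1.5123,2.9715,0.0195,-0.3164,0.5875,1.5945,-0.1817
5,-0.6853,0.9057,-1.7013,2.9834,0.0282,-0.3215,0.5802,1.5774,-0.2390
6,-0.7212,0.9650,-1.8873,2.9466,0.0361,-0.3265,0.5725,1.5399,-0.2588
7,-0.7608,1.0233,-2.0763,2.8831,0.0427,-0.3316,0.5645,1.4953,-0.2587
8,-0.8043,1.0802,-2.2708,2.8019,0.0482,-0.3369,0.5562,1.4556,-0.2453
9,-0.8517,1.1354,-2.4710,2.7065,0.0523,-0.3425,0.5476,1.4354,-0.2200
10,-0.9032,1.1885,-2.6740,2.5964,0.0551,-0.3485,0.5387,1.4532,-0.1809
11,-0.9587,1.2392,-2.8735,2.4684,0.0565,-0.3553,0.5293,1.5311,-0.1244
12,-1.0180,1.2871,-3.0589,2.3172,0.0568,-0.3629,0.5194,1.6903,-0.0454
13,-1.0808,1.3318,-3.2155,2.1364,0.0560,-0.3714,0.5090,1.9422,0.0602
14,-1.1462,1.3724,-3.3284,1.9225,0.0544,-0.3808,0.4979,2.2760,0.1926
15,-1.2134,1.4085,-3.3867,1.6793,0.0522,-0.3913,0.4861,2.6542,0.3452
16,-1.2812,1.4395,-3.3897,1.4197,0.0497,-0.4025,0.4736,3.0235,0.5044
17,-1.3485,1.4653,-3.3473,1.1631,0.0473,-0.4144,0.4605,3.3368,0.6540
18,-1.4147,1.4862,-3.2759,0.9276,0.0453,-0.4268,0.4468,3.5700,0.7815
19,-1.4794,1.5027,-3.1923,0.7243,0.0439,-0.4393,0.4327,3.7226,0.8815
20,-1.5424,1.5156,-3.1094,0.5560,0.0432,-0.4517,0.4181,3.8083,0.9555
21,-1.6038,1.5253,-3.0352,0.4194,0.0433,-0.4640,0.4031,3.8450,1.0087
22,-1.6639,1.5326,-2.9733,0.3090,0.0442,-0.4760,0.3878,3.8486,1.0472
23,-1.7229,1.5379,-2.9249,0.2189,0.0459,-0.4875,0.3722,3.8308,1.0763
24,-1.7811,1.5416,-2.8893,0.1442,0.0486,-0.4987,0.3562,3.7996,1.0998
25,-1.8386,1.5439,-2.8652,0.0811,0.0521,-0.5093,0.3400,3.7599,1.1205
26,-1.8958,1.5450,-2.8510,0.0274,0.0564,-0.5194,0.3234,3.7146,1.1393
27,-1.9528,1.5453,-2.8502,-0.0054,0.0617,-0.5289,0.3065,3.6675,1.1460
28,-2.0099,1.5450,-2.8594,-0.0213,0.0679,-0.5378,0.2894,3.6217,1.1421
29,-2.0672,1.5444,-2.8652,-0.0481,0.0749,-0.5459,0.2721,3.5721,1.1486
30,-2.1246,1.5431,-2.8670,-0.0835,0.0829,-0.5532,0.2547,3.5153,1.1637
31,-2.1820,1.5412,-2.8670,-0.1197,0.0917,-0.5598,0.2371,3.4510,1.1812
32,-2.2393,1.5385,-2.8657,-0.1531,0.1014,-0.5655,0.2195,3.3799,1.1979
33,-2.2967,1.5352,-2.8625,-0.1835,0.1120,-0.5704,0.2019,3.3023,1.2133
34,-2.3539,1.5313,-2.8561,-0.2112,0.1233,-0.5743,0.1844,3.2187,1.2271
35,-2.4110,1.5269,-2.8456,-0.2366,0.1355,-0.5772,0.1672,3.1292,1.2391
36,-2.4678,1.5221,-2.8300,-0.2597,0.1483,-0.5792,0.1503,3.0339,1.2492
37,-2.5243,1.5167,-2.8086,-0.2809,0.1617,-0.5801,0.1338,2.9329,1.2571
38,-2.5802,1.5110,-2.7806,-0.3000,0.1757,-0.5800,0.1178,2.8262,1.2626
39,-2.6356,1.5049,-2.7458,-0.3172,0.1901,-0.5790,0.1024,2.7140,1.2655
40,-2.6902,1.4985,-2.7038,-0.3324,0.2049,-0.5769,0.0877,2.5965,1.2654
41,-2.7438,1.4918,-2.6545,-0.3454,0.2199,-0.5740,0.0737,2.4738,1.2622
42,-2.7964,1.4848,-2.5982,-0.3562,0.2351,-0.5701,0.0606,2.3462,1.2557
43,-2.8478,1.4777,-2.5350,-0.3647,0.2502,-0.5655,0.0483,2.2141,1.2457
44,-2.8979,1.4704,-2.4656,-0.3707,0.2653,-0.5602,0.0369,2.0779,1.2323
45,-2.9465,1.4630,-2.3905,-0.3744,0.2802,-0.5542,0.0264,1.9379,1.2154
46,-2.9936,1.4556,-2.3104,-0.3755,0.2948,-0.5476,0.0168,1.7948,1.1951
47,-3.0390,1.4482,-2.2262,-0.3741,0.3091,-0.5406,0.0081,1.6492,1.1716
48,-3.0828,1.4408,-2.1388,-0.3703,0.3229,-0.5333,0.0003,1.5016,1.1449
49,-3.1247,1.4335,-2.0491,-0.3642,0.3363,-0.5257,-0.0067,1.3527,1.1155
50,-3.1648,1.4263,-1.9580,-0.3558,0.3491,-0.5179,-0.0128,1.2034,1.0836
51,-3.2031,1.4193,-1.8663,-0.3455,0.3613,-0.5100,-0.0182,1.0544,1.0495
52,-3.2396,1.4126,-1.7749,-0.3334,0.3729,-0.5021,-0.0228,0.9064,1.0138
53,-3.2742,1.4061,-1.6845,-0.3197,0.3839,-0.4942,-0.0269,0.7602,0.9767
54,-3.3071,1.3999,-1.5958,-0.3047,0.3943,-0.4864,-0.0303,0.6166,0.9386
55,-3.3382,1.3940,-1.5093,-0.2887,0.4040,-0.4788,-0.0331,0.4761,0.9000
56,-3.3676,1.3884,-1.4255,-0.2719,0.4132,-0.4714,-0.0355,0.3394,0.8612
57,-3.3953,1.3832,-1.3447,-0.2546,0.4217,-0.4642,-0.0375,0.2069,0.8224
58,-3.4215,1.3783,-1.2672,-0.2371,0.4297,-0.4573,-0.0391,0.0792,0.7841
59,-3.4461,1.3737,-1.1932,-0.2194,0.4371,-0.4506,-0.0404,-0.0436,0.7465
60,-3.4693,1.3695,-1.1228,-0.2018,0.4440,-0.4442,-0.0413,-0.1611,0.7096
61,-3.4911,1.3657,-1.0561,-0.1844,0.4505,-0.4381,-0.0421,-0.2733,0.6738
62,-3.5116,1.3622,-0.9931,-0.1674,0.4564,-0.4322,-0.0426,-0.3800,0.6391
63,-3.5309,1.3590,-0.9337,-0.1509,0.4619,-0.4267,-0.0429,-0.4812,0.6056
64,-3.5491,1.3562,-0.8778,-0.1349,0.4670,-0.4214,-0.0431,-0.5770,0.5734
65,-3.5661,1.3536,-0.8253,-0.1195,0.4717,-0.4165,-0.0431,-0.6675,0.5424
66,-3.5821,1.3514,-0.7762,-0.1048,0.4761,-0.4118,-0.0431,-0.7528,0.5128
67,-3.5972,1.3494,-0.7302,-0.0907,0.4801,-0.4073,-0.0429,-0.8331,0.4844
68,-3.6114,1.3478,-0.6872,-0.0773,0.4838,-0.4032,-0.0427,-0.9086,0.4574
69,-3.6248,1.3463,-0.6471,-0.0646,0.4873,-0.3992,-0.0424,-0.9795,0.4316
70,-3.6373,1.3452,-0.6096,-0.0527,0.4904,-0.3955,-0.0421,-1.0461,0.4070
71,-3.6492,1.3442,-0.5746,-0.0416,0.4934,-0.3920,-0.0417,-1.1085,0.3838
72,-3.6604,1.3435,-0.5417,-0.0318,0.4961,-0.3887,-0.0413,-1.1670,0.3622
73,-3.6709,1.3430,-0.5106,-0.0238,0.4986,-0.3856,-0.0409,-1.2219,0.3426
74,-3.6808,1.3426,-0.4812,-0.0176,0.5009,-0.3827,-0.0405,-1.2734,0.3251
75,-3.6902,1.3423,-0.4533,-0.0128,0.5030,-0.3800,-0.0400,-1.3215,0.3095
76,-3.6990,1.3420,-0.4272,-0.0090,0.5050,-0.3774,-0.0396,-1.3665,0.2952
77,-3.7073,1.3419,-0.4027,-0.0057,0.5069,-0.3750,-0.0391,-1.4085,0.2821
78,-3.7152,1.3418,-0.3799,-0.0028,0.5086,-0.3727,-0.0387,,
# final ang (rad): -3.7152 1.3418


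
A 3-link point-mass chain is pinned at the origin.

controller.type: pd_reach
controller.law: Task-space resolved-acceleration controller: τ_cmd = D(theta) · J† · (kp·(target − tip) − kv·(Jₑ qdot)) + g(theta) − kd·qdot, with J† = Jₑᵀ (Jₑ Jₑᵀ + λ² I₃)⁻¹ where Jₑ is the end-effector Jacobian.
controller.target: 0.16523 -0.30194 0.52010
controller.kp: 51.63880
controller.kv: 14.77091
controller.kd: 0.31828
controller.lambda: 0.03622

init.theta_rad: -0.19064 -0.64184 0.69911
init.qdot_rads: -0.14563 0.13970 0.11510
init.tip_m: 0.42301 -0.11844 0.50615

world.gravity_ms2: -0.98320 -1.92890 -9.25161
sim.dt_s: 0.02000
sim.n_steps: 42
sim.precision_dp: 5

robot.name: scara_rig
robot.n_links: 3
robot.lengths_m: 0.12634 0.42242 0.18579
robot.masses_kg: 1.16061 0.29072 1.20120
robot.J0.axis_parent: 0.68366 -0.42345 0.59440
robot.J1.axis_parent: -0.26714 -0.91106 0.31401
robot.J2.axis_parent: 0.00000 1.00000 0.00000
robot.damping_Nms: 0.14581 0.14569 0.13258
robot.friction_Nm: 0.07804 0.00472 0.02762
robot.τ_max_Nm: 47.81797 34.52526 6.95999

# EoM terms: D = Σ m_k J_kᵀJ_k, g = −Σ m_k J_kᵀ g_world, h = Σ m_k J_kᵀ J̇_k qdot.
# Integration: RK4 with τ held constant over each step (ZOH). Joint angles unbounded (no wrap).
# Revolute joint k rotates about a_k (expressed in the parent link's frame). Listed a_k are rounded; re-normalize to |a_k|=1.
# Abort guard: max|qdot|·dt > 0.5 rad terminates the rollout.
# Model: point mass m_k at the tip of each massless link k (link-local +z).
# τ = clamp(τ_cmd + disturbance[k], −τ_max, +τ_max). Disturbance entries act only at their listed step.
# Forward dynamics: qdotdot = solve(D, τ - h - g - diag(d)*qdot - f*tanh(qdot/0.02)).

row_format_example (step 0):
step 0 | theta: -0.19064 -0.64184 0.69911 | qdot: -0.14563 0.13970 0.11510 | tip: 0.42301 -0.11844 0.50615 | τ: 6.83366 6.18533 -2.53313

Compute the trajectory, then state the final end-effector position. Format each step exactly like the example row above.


step 1 | theta: -0.17487 -0.63945 0.70884 | qdot: 1.69690 0.09577 0.81784 | tip: 0.42049 -0.11941 0.50685 | τ: 4.48239 6.06287 -2.57491
step 2 | theta: -0.13084 -0.63841 0.72511 | qdot: 2.70686 0.01158 0.80659 | tip: 0.41455 -0.12372 0.50843 | τ: 2.91149 6.05207 -2.38447
step 3 | theta: -0.07126 -0.63832 0.74038 | qdot: 3.25477 0.00213 0.72347 | tip: 0.40676 -0.13002 0.51089 | τ: 1.81037 5.94010 -2.19983
step 4 | theta: -0.00376 -0.63780 0.75407 | qdot: 3.50061 0.05208 0.64976 | tip: 0.39790 -0.13737 0.51395 | τ: 1.01335 5.71018 -2.03411
step 5 | theta: 0.06662 -0.63594 0.76647 | qdot: 3.54313 0.13580 0.59405 | tip: 0.38840 -0.14517 0.51739 | τ: 0.41583 5.38964 -1.88301
step 6 | theta: 0.13651 -0.63226 0.77789 | qdot: 3.45205 0.23247 0.55230 | tip: 0.37853 -0.15311 0.52105 | τ: -0.05027 5.01232 -1.74316
step 7 | theta: 0.20373 -0.62666 0.78857 | qdot: 3.27867 0.32786 0.51947 | tip: 0.36846 -0.16102 0.52480 | τ: -0.42928 4.60737 -1.61316
step 8 | theta: 0.26702 -0.61924 0.79865 | qdot: 3.06021 0.41355 0.49206 | tip: 0.35831 -0.16883 0.52855 | τ: -0.74964 4.19673 -1.49290
step 9 | theta: 0.32575 -0.61025 0.80821 | qdot: 2.82264 0.48528 0.46802 | tip: 0.34818 -0.17651 0.53221 | τ: -1.02920 3.79574 -1.38272
step 10 | theta: 0.37969 -0.59998 0.81732 | qdot: 2.58308 0.54164 0.44638 | tip: 0.33816 -0.18403 0.53570 | τ: -1.27890 3.41451 -1.28298
step 11 | theta: 0.42894 -0.58874 0.82601 | qdot: 2.35207 0.58293 0.42675 | tip: 0.32830 -0.19140 0.53896 | τ: -1.50533 3.05916 -1.19378
step 12 | theta: 0.47371 -0.57681 0.83433 | qdot: 2.13549 0.61045 0.40905 | tip: 0.31868 -0.19857 0.54195 | τ: -1.71242 2.73283 -1.11496
step 13 | theta: 0.51433 -0.56445 0.84232 | qdot: 1.93611 0.62592 0.39326 | tip: 0.30935 -0.20555 0.54464 | τ: -1.90258 2.43655 -1.04606
step 14 | theta: 0.55114 -0.55188 0.85000 | qdot: 1.75474 0.63122 0.37938 | tip: 0.30035 -0.21231 0.54702 | τ: -2.07734 2.16991 -0.98641
step 15 | theta: 0.58452 -0.53930 0.85743 | qdot: 1.59097 0.62818 0.36731 | tip: 0.29172 -0.21882 0.54908 | τ: -2.23779 1.93151 -0.93521
step 16 | theta: 0.61479 -0.52684 0.86463 | qdot: 1.44376 0.61849 0.35695 | tip: 0.28348 -0.22508 0.55083 | τ: -2.38477 1.71943 -0.89161
step 17 | theta: 0.64228 -0.51463 0.87164 | qdot: 1.31176 0.60363 0.34812 | tip: 0.27564 -0.23106 0.55229 | τ: -2.51909 1.53141 -0.85474
step 18 | theta: 0.66727 -0.50275 0.87849 | qdot: 1.19349 0.58487 0.34062 | tip: 0.26822 -0.23676 0.55347 | τ: -2.64149 1.36511 -0.82377
step 19 | theta: 0.69002 -0.49128 0.88521 | qdot: 1.08754 0.56329 0.33425 | tip: 0.26122 -0.24217 0.55439 | τ: -2.75274 1.21821 -0.79793
step 20 | theta: 0.71077 -0.48026 0.89180 | qdot: 0.99253 0.53979 0.32881 | tip: 0.25463 -0.24728 0.55508 | τ: -2.85359 1.08851 -0.77652
step 21 | theta: 0.72973 -0.46973 0.89830 | qdot: 0.90723 0.51510 0.32411 | tip: 0.24844 -0.25210 0.55556 | τ: -2.94483 0.97396 -0.75891
step 22 | theta: 0.74707 -0.45969 0.90471 | qdot: 0.83053 0.48980 0.31998 | tip: 0.24266 -0.25662 0.55586 | τ: -3.02721 0.87271 -0.74454
step 23 | theta: 0.76295 -0.45016 0.91104 | qdot: 0.76144 0.46435 0.31626 | tip: 0.23725 -0.26085 0.55599 | τ: -3.10146 0.78307 -0.73295
step 24 | theta: 0.77753 -0.44113 0.91731 | qdot: 0.69909 0.43912 0.31283 | tip: 0.23221 -0.26481 0.55598 | τ: -3.16830 0.70358 -0.72372
step 25 | theta: 0.79092 -0.43261 0.92351 | qdot: 0.64272 0.41439 0.30959 | tip: 0.22751 -0.26849 0.55584 | τ: -3.22840 0.63293 -0.71648
step 26 | theta: 0.80324 -0.42457 0.92965 | qdot: 0.59166 0.39036 0.30644 | tip: 0.22315 -0.27192 0.55560 | τ: -3.28239 0.56997 -0.71095
step 27 | theta: 0.81459 -0.41700 0.93572 | qdot: 0.54532 0.36717 0.30331 | tip: 0.21910 -0.27509 0.55527 | τ: -3.33086 0.51373 -0.70687
step 28 | theta: 0.82506 -0.40989 0.94173 | qdot: 0.50319 0.34495 0.30015 | tip: 0.21534 -0.27803 0.55487 | τ: -3.37436 0.46334 -0.70401
step 29 | theta: 0.83472 -0.40321 0.94769 | qdot: 0.46482 0.32374 0.29692 | tip: 0.21186 -0.28074 0.55441 | τ: -3.41338 0.41807 -0.70219
step 30 | theta: 0.84365 -0.39695 0.95357 | qdot: 0.42981 0.30359 0.29359 | tip: 0.20863 -0.28324 0.55389 | τ: -3.44837 0.37727 -0.70126
step 31 | theta: 0.85191 -0.39107 0.95939 | qdot: 0.39783 0.28451 0.29014 | tip: 0.20564 -0.28555 0.55334 | τ: -3.47974 0.34041 -0.70108
step 32 | theta: 0.85956 -0.38557 0.96514 | qdot: 0.36857 0.26650 0.28655 | tip: 0.20288 -0.28766 0.55275 | τ: -3.50787 0.30699 -0.70154
step 33 | theta: 0.86666 -0.38042 0.97082 | qdot: 0.34175 0.24953 0.28282 | tip: 0.20033 -0.28960 0.55214 | τ: -3.53309 0.27663 -0.70255
step 34 | theta: 0.87324 -0.37559 0.97642 | qdot: 0.31714 0.23359 0.27896 | tip: 0.19797 -0.29138 0.55151 | τ: -3.55571 0.24896 -0.70403
step 35 | theta: 0.87934 -0.37107 0.98195 | qdot: 0.29453 0.21864 0.27495 | tip: 0.19578 -0.29300 0.55087 | τ: -3.57598 0.22369 -0.70590
step 36 | theta: 0.88502 -0.36685 0.98739 | qdot: 0.27373 0.20464 0.27082 | tip: 0.19377 -0.29448 0.55022 | τ: -3.59415 0.20055 -0.70810
step 37 | theta: 0.89029 -0.36289 0.99275 | qdot: 0.25458 0.19154 0.26656 | tip: 0.19190 -0.29583 0.54957 | τ: -3.61044 0.17931 -0.71059
step 38 | theta: 0.89520 -0.35919 0.99803 | qdot: 0.23692 0.17930 0.26219 | tip: 0.19018 -0.29705 0.54891 | τ: -3.62504 0.15977 -0.71332
step 39 | theta: 0.89977 -0.35572 1.00321 | qdot: 0.22063 0.16787 0.25772 | tip: 0.18859 -0.29817 0.54826 | τ: -3.63812 0.14177 -0.71625
step 40 | theta: 0.90403 -0.35248 1.00831 | qdot: 0.20558 0.15721 0.25316 | tip: 0.18712 -0.29917 0.54762 | τ: -3.64985 0.12515 -0.71935
step 41 | theta: 0.90800 -0.34943 1.01332 | qdot: 0.19166 0.14728 0.24852 | tip: 0.18576 -0.30008 0.54698 | τ: -3.66035 0.10978 -0.72258
step 42 | theta: 0.91170 -0.34659 1.01823 | qdot: 0.17879 0.13802 0.24382 | tip: 0.18450 -0.30090 0.54634
final tip position (m): 0.18450 -0.30090 0.54634
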